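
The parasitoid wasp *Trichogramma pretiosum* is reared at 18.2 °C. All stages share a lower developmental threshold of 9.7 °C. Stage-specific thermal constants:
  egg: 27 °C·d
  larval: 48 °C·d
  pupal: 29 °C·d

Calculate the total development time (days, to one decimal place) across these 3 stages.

Daily accumulation at 18.2 °C = 18.2 − 9.7 = 8.5 DD/day.
Total K = 27 + 48 + 29 = 104 DD.
Total duration = 104 / 8.5 = 12.235 ≈ 12.2 days.

12.2 days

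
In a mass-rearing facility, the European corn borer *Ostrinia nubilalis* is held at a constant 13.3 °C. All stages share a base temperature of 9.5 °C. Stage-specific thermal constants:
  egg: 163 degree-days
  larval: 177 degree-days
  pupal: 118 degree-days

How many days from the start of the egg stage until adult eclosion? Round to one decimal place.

Daily accumulation at 13.3 °C = 13.3 − 9.5 = 3.8 DD/day.
Total K = 163 + 177 + 118 = 458 DD.
Total duration = 458 / 3.8 = 120.526 ≈ 120.5 days.

120.5 days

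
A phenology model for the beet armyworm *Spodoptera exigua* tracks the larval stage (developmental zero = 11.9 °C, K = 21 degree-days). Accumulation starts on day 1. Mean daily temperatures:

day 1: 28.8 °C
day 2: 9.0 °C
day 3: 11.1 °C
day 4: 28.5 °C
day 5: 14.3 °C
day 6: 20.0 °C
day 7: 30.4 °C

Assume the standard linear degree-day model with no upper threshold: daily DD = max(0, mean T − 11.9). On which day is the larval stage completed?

Daily DD above 11.9 °C: 16.9, 0.0, 0.0, 16.6, 2.4, 8.1, 18.5.
Cumulative: 16.9, 16.9, 16.9, 33.5, 35.9, 44.0, 62.5.
The total first reaches 21 DD on day 4.

day 4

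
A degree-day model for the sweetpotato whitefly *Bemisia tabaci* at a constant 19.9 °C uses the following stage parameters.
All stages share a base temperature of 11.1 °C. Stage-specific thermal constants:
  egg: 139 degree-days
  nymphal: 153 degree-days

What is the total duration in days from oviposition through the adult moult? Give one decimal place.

33.2 days

Daily accumulation at 19.9 °C = 19.9 − 11.1 = 8.8 DD/day.
Total K = 139 + 153 = 292 DD.
Total duration = 292 / 8.8 = 33.182 ≈ 33.2 days.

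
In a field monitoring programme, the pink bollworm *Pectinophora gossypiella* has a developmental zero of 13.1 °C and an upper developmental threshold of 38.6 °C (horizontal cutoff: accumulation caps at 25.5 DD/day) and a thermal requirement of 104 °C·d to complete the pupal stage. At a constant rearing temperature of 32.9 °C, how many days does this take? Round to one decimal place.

5.3 days

Daily accumulation = 32.9 − 13.1 = 19.8 DD/day.
Duration = 104 / 19.8 = 5.253 ≈ 5.3 days.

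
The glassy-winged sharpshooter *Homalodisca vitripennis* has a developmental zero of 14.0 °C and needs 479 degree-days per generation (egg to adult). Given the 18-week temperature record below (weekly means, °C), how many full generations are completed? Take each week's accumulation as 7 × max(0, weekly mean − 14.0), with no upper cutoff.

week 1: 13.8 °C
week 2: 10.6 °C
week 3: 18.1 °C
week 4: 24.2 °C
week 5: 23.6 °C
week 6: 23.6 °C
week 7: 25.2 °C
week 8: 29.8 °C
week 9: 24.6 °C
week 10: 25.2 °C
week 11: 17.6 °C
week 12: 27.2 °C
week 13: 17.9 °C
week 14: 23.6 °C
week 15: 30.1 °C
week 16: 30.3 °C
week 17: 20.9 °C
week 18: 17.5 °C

2 generations

Weekly DD (7 × max(0, T̄ − 14.0)): 0.0, 0.0, 28.7, 71.4, 67.2, 67.2, 78.4, 110.6, 74.2, 78.4, 25.2, 92.4, 27.3, 67.2, 112.7, 114.1, 48.3, 24.5.
Season total = 1087.8 DD.
Complete generations = ⌊1087.8 / 479⌋ = 2.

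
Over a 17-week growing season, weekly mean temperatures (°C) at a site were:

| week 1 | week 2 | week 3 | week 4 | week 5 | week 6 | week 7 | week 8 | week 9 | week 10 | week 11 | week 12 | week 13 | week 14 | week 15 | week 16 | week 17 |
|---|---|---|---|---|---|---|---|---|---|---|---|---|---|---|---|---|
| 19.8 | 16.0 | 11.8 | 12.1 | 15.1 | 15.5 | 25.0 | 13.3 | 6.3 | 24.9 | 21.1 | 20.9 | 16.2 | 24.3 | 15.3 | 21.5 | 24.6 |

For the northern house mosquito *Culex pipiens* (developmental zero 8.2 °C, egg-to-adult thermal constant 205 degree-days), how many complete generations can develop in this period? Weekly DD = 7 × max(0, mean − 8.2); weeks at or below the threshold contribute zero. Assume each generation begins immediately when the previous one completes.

5 generations

Weekly DD (7 × max(0, T̄ − 8.2)): 81.2, 54.6, 25.2, 27.3, 48.3, 51.1, 117.6, 35.7, 0.0, 116.9, 90.3, 88.9, 56.0, 112.7, 49.7, 93.1, 114.8.
Season total = 1163.4 DD.
Complete generations = ⌊1163.4 / 205⌋ = 5.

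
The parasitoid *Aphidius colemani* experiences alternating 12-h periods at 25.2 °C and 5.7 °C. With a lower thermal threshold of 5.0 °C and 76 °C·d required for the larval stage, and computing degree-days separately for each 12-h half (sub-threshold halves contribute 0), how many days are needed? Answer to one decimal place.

Day half: max(0, 25.2 − 5.0) × 0.5 = 20.2 × 0.5 = 10.10 DD.
Night half: max(0, 5.7 − 5.0) × 0.5 = 0.7 × 0.5 = 0.35 DD.
Per 24 h: 10.45 DD/day.
Duration = 76 / 10.45 = 7.273 ≈ 7.3 days.

7.3 days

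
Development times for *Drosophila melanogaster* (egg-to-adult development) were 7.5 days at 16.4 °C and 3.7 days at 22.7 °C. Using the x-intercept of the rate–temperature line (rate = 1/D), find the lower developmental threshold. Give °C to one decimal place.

10.3 °C

Under the model K = D·(T − T_b), so D₁·(T₁ − T_b) = D₂·(T₂ − T_b).
7.5·(16.4 − T_b) = 3.7·(22.7 − T_b)
T_b = (7.5·16.4 − 3.7·22.7) / (7.5 − 3.7) = 39.01 / 3.8 = 10.266 °C ≈ 10.3 °C.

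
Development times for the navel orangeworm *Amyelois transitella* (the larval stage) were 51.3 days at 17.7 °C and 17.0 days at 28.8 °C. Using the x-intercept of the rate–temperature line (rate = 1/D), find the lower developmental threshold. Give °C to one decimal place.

12.2 °C

Equal thermal constants: D₁(T₁ − T_b) = D₂(T₂ − T_b).
51.3·(17.7 − T_b) = 17.0·(28.8 − T_b)
T_b = (51.3·17.7 − 17.0·28.8) / (51.3 − 17.0) = 418.41 / 34.3 = 12.199 °C ≈ 12.2 °C.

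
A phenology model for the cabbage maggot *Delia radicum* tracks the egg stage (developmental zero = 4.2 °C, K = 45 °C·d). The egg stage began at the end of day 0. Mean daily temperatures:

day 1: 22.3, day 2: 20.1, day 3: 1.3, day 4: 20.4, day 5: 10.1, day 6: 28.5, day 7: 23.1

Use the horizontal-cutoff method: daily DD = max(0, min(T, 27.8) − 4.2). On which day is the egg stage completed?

Daily DD above 4.2 °C (capped at 23.6): 18.1, 15.9, 0.0, 16.2, 5.9, 23.6, 18.9.
Cumulative: 18.1, 34.0, 34.0, 50.2, 56.1, 79.7, 98.6.
The total first reaches 45 DD on day 4.

day 4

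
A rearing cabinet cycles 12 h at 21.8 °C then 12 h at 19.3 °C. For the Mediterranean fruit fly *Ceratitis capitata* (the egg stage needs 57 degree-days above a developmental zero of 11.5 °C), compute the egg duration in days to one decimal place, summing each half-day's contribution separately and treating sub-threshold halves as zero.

6.3 days

Day half: max(0, 21.8 − 11.5) × 0.5 = 10.3 × 0.5 = 5.15 DD.
Night half: max(0, 19.3 − 11.5) × 0.5 = 7.8 × 0.5 = 3.90 DD.
Per 24 h: 9.05 DD/day.
Duration = 57 / 9.05 = 6.298 ≈ 6.3 days.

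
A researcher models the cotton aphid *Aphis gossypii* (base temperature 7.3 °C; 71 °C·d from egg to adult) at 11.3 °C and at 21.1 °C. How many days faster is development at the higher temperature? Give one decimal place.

12.6 days

At 11.3 °C: 71 / (11.3 − 7.3) = 71 / 4.0 = 17.750 d.
At 21.1 °C: 71 / (21.1 − 7.3) = 71 / 13.8 = 5.145 d.
Difference = |17.750 − 5.145| = 12.605 ≈ 12.6 days.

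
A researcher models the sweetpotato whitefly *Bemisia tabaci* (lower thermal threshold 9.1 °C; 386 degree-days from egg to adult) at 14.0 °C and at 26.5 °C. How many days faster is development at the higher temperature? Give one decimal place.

56.6 days

At 14.0 °C: 386 / (14.0 − 9.1) = 386 / 4.9 = 78.776 d.
At 26.5 °C: 386 / (26.5 − 9.1) = 386 / 17.4 = 22.184 d.
Difference = |78.776 − 22.184| = 56.592 ≈ 56.6 days.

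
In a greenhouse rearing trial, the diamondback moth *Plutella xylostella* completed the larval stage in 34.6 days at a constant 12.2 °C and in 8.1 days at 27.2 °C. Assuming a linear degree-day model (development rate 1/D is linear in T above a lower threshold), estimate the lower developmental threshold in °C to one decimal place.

Equal thermal constants: D₁(T₁ − T_b) = D₂(T₂ − T_b).
34.6·(12.2 − T_b) = 8.1·(27.2 − T_b)
T_b = (34.6·12.2 − 8.1·27.2) / (34.6 − 8.1) = 201.80 / 26.5 = 7.615 °C ≈ 7.6 °C.

7.6 °C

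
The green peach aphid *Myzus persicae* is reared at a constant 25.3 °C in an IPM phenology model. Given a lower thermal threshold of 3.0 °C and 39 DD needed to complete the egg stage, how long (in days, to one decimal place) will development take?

Daily accumulation = 25.3 − 3.0 = 22.3 DD/day.
Duration = 39 / 22.3 = 1.749 ≈ 1.7 days.

1.7 days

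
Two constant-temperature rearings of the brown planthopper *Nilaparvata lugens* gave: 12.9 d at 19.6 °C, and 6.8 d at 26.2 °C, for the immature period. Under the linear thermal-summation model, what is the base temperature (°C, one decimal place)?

Under the model K = D·(T − T_b), so D₁·(T₁ − T_b) = D₂·(T₂ − T_b).
12.9·(19.6 − T_b) = 6.8·(26.2 − T_b)
T_b = (12.9·19.6 − 6.8·26.2) / (12.9 − 6.8) = 74.68 / 6.1 = 12.243 °C ≈ 12.2 °C.

12.2 °C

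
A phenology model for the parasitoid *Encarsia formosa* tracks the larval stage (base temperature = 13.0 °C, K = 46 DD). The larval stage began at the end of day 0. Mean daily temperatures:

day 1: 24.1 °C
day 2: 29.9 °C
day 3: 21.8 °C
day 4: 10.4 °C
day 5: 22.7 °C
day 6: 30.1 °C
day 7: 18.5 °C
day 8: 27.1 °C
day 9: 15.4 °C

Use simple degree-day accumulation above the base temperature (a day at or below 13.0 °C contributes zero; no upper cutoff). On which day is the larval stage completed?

day 5

Daily DD above 13.0 °C: 11.1, 16.9, 8.8, 0.0, 9.7, 17.1, 5.5, 14.1, 2.4.
Cumulative: 11.1, 28.0, 36.8, 36.8, 46.5, 63.6, 69.1, 83.2, 85.6.
The total first reaches 46 DD on day 5.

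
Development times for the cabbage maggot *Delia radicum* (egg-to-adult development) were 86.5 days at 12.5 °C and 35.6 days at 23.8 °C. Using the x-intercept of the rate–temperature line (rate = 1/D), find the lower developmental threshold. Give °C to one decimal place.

4.6 °C

Equal thermal constants: D₁(T₁ − T_b) = D₂(T₂ − T_b).
86.5·(12.5 − T_b) = 35.6·(23.8 − T_b)
T_b = (86.5·12.5 − 35.6·23.8) / (86.5 − 35.6) = 233.97 / 50.9 = 4.597 °C ≈ 4.6 °C.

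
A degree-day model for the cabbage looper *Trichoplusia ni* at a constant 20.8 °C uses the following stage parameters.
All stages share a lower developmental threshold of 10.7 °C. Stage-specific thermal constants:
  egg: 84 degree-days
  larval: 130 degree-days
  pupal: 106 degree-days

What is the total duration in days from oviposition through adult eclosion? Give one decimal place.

31.7 days

Daily accumulation at 20.8 °C = 20.8 − 10.7 = 10.1 DD/day.
Total K = 84 + 130 + 106 = 320 DD.
Total duration = 320 / 10.1 = 31.683 ≈ 31.7 days.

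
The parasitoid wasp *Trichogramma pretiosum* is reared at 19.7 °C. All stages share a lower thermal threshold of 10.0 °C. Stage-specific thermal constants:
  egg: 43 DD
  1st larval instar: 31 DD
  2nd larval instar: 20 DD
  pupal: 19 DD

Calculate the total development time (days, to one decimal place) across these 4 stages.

11.6 days

Daily accumulation at 19.7 °C = 19.7 − 10.0 = 9.7 DD/day.
Total K = 43 + 31 + 20 + 19 = 113 DD.
Total duration = 113 / 9.7 = 11.649 ≈ 11.6 days.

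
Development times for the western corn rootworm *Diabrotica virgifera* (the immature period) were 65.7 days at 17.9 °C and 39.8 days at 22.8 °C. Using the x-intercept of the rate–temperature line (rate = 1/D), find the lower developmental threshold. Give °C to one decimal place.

10.4 °C

Equal thermal constants: D₁(T₁ − T_b) = D₂(T₂ − T_b).
65.7·(17.9 − T_b) = 39.8·(22.8 − T_b)
T_b = (65.7·17.9 − 39.8·22.8) / (65.7 − 39.8) = 268.59 / 25.9 = 10.370 °C ≈ 10.4 °C.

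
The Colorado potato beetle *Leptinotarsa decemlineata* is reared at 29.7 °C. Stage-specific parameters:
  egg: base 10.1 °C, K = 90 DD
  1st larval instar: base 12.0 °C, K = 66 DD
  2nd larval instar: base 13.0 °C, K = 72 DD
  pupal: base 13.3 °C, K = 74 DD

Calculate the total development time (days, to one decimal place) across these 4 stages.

17.1 days

egg: 90 / (29.7 − 10.1) = 90 / 19.6 = 4.592 d.
1st larval instar: 66 / (29.7 − 12.0) = 66 / 17.7 = 3.729 d.
2nd larval instar: 72 / (29.7 − 13.0) = 72 / 16.7 = 4.311 d.
pupal: 74 / (29.7 − 13.3) = 74 / 16.4 = 4.512 d.
Sum = 17.144 ≈ 17.1 days.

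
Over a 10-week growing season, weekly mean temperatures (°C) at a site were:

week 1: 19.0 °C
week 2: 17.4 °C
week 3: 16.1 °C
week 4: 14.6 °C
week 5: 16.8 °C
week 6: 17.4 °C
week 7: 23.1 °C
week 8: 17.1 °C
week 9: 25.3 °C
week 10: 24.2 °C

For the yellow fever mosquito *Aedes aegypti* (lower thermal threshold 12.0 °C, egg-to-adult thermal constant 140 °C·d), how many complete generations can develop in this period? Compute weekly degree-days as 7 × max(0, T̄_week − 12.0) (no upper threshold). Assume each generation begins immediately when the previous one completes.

Weekly DD (7 × max(0, T̄ − 12.0)): 49.0, 37.8, 28.7, 18.2, 33.6, 37.8, 77.7, 35.7, 93.1, 85.4.
Season total = 497.0 DD.
Complete generations = ⌊497.0 / 140⌋ = 3.

3 generations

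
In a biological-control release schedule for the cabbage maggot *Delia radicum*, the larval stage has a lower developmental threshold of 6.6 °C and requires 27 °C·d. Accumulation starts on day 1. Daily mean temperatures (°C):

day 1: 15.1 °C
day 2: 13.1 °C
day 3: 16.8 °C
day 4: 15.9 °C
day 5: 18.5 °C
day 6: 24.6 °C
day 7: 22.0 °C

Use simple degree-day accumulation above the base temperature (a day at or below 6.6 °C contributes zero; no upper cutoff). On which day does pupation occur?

day 4

Daily DD above 6.6 °C: 8.5, 6.5, 10.2, 9.3, 11.9, 18.0, 15.4.
Cumulative: 8.5, 15.0, 25.2, 34.5, 46.4, 64.4, 79.8.
The total first reaches 27 DD on day 4.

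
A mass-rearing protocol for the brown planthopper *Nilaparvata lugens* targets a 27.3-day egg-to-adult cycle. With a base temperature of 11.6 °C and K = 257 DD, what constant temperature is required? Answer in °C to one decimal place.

Required daily accumulation = 257 / 27.3 = 9.414 DD/day.
T = T_base + 9.414 = 11.6 + 9.414 = 21.014 ≈ 21.0 °C.

21.0 °C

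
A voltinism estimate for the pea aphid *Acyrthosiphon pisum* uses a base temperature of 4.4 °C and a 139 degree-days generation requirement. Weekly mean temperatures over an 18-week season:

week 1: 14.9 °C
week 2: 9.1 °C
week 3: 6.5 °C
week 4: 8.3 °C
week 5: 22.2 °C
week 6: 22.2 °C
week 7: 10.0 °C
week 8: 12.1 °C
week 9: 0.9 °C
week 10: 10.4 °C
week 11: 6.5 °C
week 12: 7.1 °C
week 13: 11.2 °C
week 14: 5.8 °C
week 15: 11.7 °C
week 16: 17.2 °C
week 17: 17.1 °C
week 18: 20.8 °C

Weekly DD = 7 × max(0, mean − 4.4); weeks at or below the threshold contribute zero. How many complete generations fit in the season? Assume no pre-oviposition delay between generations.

6 generations

Weekly DD (7 × max(0, T̄ − 4.4)): 73.5, 32.9, 14.7, 27.3, 124.6, 124.6, 39.2, 53.9, 0.0, 42.0, 14.7, 18.9, 47.6, 9.8, 51.1, 89.6, 88.9, 114.8.
Season total = 968.1 DD.
Complete generations = ⌊968.1 / 139⌋ = 6.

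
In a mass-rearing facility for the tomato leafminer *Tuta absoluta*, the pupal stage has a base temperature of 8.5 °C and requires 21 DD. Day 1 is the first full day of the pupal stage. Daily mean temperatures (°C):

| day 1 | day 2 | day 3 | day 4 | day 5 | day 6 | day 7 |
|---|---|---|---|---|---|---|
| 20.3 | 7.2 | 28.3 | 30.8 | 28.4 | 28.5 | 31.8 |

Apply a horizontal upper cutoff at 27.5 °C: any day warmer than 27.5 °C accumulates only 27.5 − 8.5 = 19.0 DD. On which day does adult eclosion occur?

day 3

Daily DD above 8.5 °C (capped at 19.0): 11.8, 0.0, 19.0, 19.0, 19.0, 19.0, 19.0.
Cumulative: 11.8, 11.8, 30.8, 49.8, 68.8, 87.8, 106.8.
The total first reaches 21 DD on day 3.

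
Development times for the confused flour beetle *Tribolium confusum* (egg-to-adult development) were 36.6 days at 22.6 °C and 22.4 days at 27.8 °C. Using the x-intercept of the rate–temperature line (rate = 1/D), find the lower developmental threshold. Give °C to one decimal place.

14.4 °C

Under the model K = D·(T − T_b), so D₁·(T₁ − T_b) = D₂·(T₂ − T_b).
36.6·(22.6 − T_b) = 22.4·(27.8 − T_b)
T_b = (36.6·22.6 − 22.4·27.8) / (36.6 − 22.4) = 204.44 / 14.2 = 14.397 °C ≈ 14.4 °C.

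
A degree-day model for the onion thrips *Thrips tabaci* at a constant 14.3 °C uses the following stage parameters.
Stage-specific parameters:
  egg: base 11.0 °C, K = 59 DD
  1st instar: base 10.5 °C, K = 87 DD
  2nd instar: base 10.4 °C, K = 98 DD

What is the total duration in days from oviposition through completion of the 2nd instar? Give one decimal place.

65.9 days

egg: 59 / (14.3 − 11.0) = 59 / 3.3 = 17.879 d.
1st instar: 87 / (14.3 − 10.5) = 87 / 3.8 = 22.895 d.
2nd instar: 98 / (14.3 − 10.4) = 98 / 3.9 = 25.128 d.
Sum = 65.902 ≈ 65.9 days.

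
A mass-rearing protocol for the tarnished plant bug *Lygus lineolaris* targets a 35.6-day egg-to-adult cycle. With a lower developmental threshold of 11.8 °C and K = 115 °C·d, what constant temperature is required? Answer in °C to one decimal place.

Required daily accumulation = 115 / 35.6 = 3.230 DD/day.
T = T_base + 3.230 = 11.8 + 3.230 = 15.030 ≈ 15.0 °C.

15.0 °C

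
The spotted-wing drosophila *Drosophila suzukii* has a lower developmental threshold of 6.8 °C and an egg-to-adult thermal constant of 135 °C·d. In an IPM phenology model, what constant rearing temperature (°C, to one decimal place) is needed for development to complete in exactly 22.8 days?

12.7 °C

Required daily accumulation = 135 / 22.8 = 5.921 DD/day.
T = T_base + 5.921 = 6.8 + 5.921 = 12.721 ≈ 12.7 °C.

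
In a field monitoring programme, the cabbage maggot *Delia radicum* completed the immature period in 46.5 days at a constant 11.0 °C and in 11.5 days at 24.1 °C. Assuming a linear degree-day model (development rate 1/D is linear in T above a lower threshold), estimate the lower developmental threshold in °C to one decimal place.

6.7 °C

Equal thermal constants: D₁(T₁ − T_b) = D₂(T₂ − T_b).
46.5·(11.0 − T_b) = 11.5·(24.1 − T_b)
T_b = (46.5·11.0 − 11.5·24.1) / (46.5 − 11.5) = 234.35 / 35.0 = 6.696 °C ≈ 6.7 °C.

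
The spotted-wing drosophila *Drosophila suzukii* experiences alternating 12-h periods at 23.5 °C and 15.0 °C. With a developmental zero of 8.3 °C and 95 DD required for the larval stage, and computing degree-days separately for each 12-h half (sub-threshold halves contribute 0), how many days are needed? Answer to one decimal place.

Day half: max(0, 23.5 − 8.3) × 0.5 = 15.2 × 0.5 = 7.60 DD.
Night half: max(0, 15.0 − 8.3) × 0.5 = 6.7 × 0.5 = 3.35 DD.
Per 24 h: 10.95 DD/day.
Duration = 95 / 10.95 = 8.676 ≈ 8.7 days.

8.7 days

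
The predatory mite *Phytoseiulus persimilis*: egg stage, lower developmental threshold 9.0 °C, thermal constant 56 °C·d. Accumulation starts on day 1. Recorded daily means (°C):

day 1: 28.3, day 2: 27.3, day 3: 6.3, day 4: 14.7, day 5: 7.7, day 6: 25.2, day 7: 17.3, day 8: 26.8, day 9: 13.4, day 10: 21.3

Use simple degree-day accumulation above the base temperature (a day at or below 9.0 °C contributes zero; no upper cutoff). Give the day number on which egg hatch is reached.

day 6

Daily DD above 9.0 °C: 19.3, 18.3, 0.0, 5.7, 0.0, 16.2, 8.3, 17.8, 4.4, 12.3.
Cumulative: 19.3, 37.6, 37.6, 43.3, 43.3, 59.5, 67.8, 85.6, 90.0, 102.3.
The total first reaches 56 DD on day 6.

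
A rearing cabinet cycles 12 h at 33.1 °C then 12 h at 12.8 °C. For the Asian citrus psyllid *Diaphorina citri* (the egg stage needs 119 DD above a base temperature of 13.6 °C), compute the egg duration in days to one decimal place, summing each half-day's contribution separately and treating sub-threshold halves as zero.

12.2 days

Day half: max(0, 33.1 − 13.6) × 0.5 = 19.5 × 0.5 = 9.75 DD.
Night half: max(0, 12.8 − 13.6) × 0.5 = 0.0 × 0.5 = 0.00 DD.
Per 24 h: 9.75 DD/day.
Duration = 119 / 9.75 = 12.205 ≈ 12.2 days.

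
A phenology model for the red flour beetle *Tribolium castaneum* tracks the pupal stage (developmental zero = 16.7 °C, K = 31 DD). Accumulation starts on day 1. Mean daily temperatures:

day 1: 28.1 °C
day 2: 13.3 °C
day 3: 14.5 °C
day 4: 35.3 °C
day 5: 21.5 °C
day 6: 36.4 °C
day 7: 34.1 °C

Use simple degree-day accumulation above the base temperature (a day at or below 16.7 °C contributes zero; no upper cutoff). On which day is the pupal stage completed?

Daily DD above 16.7 °C: 11.4, 0.0, 0.0, 18.6, 4.8, 19.7, 17.4.
Cumulative: 11.4, 11.4, 11.4, 30.0, 34.8, 54.5, 71.9.
The total first reaches 31 DD on day 5.

day 5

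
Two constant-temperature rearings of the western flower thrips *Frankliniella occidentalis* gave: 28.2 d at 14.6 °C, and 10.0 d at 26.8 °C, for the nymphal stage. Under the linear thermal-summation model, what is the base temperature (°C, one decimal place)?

7.9 °C

Linear rate model ⇒ the product D·(T − T_b) is constant across temperatures.
28.2·(14.6 − T_b) = 10.0·(26.8 − T_b)
T_b = (28.2·14.6 − 10.0·26.8) / (28.2 − 10.0) = 143.72 / 18.2 = 7.897 °C ≈ 7.9 °C.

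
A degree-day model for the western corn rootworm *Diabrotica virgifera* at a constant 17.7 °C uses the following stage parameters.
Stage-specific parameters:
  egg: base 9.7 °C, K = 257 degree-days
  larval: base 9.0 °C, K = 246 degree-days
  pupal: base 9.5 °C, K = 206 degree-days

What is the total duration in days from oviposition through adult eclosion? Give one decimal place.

85.5 days

egg: 257 / (17.7 − 9.7) = 257 / 8.0 = 32.125 d.
larval: 246 / (17.7 − 9.0) = 246 / 8.7 = 28.276 d.
pupal: 206 / (17.7 − 9.5) = 206 / 8.2 = 25.122 d.
Sum = 85.523 ≈ 85.5 days.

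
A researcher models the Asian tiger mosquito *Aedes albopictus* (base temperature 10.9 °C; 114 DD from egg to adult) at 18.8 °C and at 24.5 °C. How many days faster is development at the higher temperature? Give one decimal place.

6.0 days

At 18.8 °C: 114 / (18.8 − 10.9) = 114 / 7.9 = 14.430 d.
At 24.5 °C: 114 / (24.5 − 10.9) = 114 / 13.6 = 8.382 d.
Difference = |14.430 − 8.382| = 6.048 ≈ 6.0 days.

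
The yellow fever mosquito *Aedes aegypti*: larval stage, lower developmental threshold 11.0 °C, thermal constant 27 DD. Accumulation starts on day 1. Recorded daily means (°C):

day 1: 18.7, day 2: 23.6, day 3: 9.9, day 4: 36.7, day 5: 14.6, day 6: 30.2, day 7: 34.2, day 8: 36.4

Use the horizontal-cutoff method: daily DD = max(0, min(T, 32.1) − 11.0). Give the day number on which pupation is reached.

Daily DD above 11.0 °C (capped at 21.1): 7.7, 12.6, 0.0, 21.1, 3.6, 19.2, 21.1, 21.1.
Cumulative: 7.7, 20.3, 20.3, 41.4, 45.0, 64.2, 85.3, 106.4.
The total first reaches 27 DD on day 4.

day 4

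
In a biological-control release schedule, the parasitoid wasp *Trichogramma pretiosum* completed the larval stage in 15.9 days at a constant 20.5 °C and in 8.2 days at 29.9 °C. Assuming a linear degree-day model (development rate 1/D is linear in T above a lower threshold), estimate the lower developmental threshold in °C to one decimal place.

10.5 °C

Equal thermal constants: D₁(T₁ − T_b) = D₂(T₂ − T_b).
15.9·(20.5 − T_b) = 8.2·(29.9 − T_b)
T_b = (15.9·20.5 − 8.2·29.9) / (15.9 − 8.2) = 80.77 / 7.7 = 10.490 °C ≈ 10.5 °C.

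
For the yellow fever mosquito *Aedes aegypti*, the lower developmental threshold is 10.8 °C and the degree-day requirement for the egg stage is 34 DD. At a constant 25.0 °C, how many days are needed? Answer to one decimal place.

Daily accumulation = 25.0 − 10.8 = 14.2 DD/day.
Duration = 34 / 14.2 = 2.394 ≈ 2.4 days.

2.4 days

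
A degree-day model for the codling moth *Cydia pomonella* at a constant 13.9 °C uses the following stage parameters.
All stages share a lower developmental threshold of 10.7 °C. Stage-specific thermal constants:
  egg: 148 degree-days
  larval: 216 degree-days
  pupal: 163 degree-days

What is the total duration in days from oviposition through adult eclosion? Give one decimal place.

Daily accumulation at 13.9 °C = 13.9 − 10.7 = 3.2 DD/day.
Total K = 148 + 216 + 163 = 527 DD.
Total duration = 527 / 3.2 = 164.687 ≈ 164.7 days.

164.7 days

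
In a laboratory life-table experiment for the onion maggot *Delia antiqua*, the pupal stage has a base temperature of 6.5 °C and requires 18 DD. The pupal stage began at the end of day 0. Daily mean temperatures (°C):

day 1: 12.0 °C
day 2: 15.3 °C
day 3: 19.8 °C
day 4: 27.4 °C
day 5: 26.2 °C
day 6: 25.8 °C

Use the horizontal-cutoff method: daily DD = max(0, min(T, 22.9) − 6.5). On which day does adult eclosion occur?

Daily DD above 6.5 °C (capped at 16.4): 5.5, 8.8, 13.3, 16.4, 16.4, 16.4.
Cumulative: 5.5, 14.3, 27.6, 44.0, 60.4, 76.8.
The total first reaches 18 DD on day 3.

day 3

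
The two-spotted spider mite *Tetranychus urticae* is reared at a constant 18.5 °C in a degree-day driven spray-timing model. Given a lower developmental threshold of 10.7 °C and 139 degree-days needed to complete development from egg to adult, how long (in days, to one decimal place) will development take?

17.8 days

Daily accumulation = 18.5 − 10.7 = 7.8 DD/day.
Duration = 139 / 7.8 = 17.821 ≈ 17.8 days.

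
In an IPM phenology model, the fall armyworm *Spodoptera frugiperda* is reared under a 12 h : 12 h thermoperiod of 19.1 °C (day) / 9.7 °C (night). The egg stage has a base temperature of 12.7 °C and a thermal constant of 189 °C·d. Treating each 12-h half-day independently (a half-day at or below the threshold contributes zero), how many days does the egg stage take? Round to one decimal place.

59.1 days

Day half: max(0, 19.1 − 12.7) × 0.5 = 6.4 × 0.5 = 3.20 DD.
Night half: max(0, 9.7 − 12.7) × 0.5 = 0.0 × 0.5 = 0.00 DD.
Per 24 h: 3.20 DD/day.
Duration = 189 / 3.20 = 59.062 ≈ 59.1 days.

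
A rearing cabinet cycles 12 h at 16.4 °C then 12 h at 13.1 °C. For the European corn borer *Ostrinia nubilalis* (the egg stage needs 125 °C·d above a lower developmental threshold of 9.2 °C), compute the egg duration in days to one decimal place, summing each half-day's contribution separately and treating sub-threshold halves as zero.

Day half: max(0, 16.4 − 9.2) × 0.5 = 7.2 × 0.5 = 3.60 DD.
Night half: max(0, 13.1 − 9.2) × 0.5 = 3.9 × 0.5 = 1.95 DD.
Per 24 h: 5.55 DD/day.
Duration = 125 / 5.55 = 22.523 ≈ 22.5 days.

22.5 days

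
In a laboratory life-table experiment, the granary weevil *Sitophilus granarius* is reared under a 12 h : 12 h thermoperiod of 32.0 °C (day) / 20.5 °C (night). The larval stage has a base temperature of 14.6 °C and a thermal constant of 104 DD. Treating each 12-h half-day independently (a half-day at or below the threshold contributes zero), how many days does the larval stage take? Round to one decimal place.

Day half: max(0, 32.0 − 14.6) × 0.5 = 17.4 × 0.5 = 8.70 DD.
Night half: max(0, 20.5 − 14.6) × 0.5 = 5.9 × 0.5 = 2.95 DD.
Per 24 h: 11.65 DD/day.
Duration = 104 / 11.65 = 8.927 ≈ 8.9 days.

8.9 days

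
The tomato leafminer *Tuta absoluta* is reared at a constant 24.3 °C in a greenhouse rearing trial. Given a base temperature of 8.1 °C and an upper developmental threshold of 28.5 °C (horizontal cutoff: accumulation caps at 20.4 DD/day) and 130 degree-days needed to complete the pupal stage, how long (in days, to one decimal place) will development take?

Daily accumulation = 24.3 − 8.1 = 16.2 DD/day.
Duration = 130 / 16.2 = 8.025 ≈ 8.0 days.

8.0 days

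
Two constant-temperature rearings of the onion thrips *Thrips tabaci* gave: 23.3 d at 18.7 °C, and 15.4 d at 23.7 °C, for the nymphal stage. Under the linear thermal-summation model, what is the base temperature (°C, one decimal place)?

Linear rate model ⇒ the product D·(T − T_b) is constant across temperatures.
23.3·(18.7 − T_b) = 15.4·(23.7 − T_b)
T_b = (23.3·18.7 − 15.4·23.7) / (23.3 − 15.4) = 70.73 / 7.9 = 8.953 °C ≈ 9.0 °C.

9.0 °C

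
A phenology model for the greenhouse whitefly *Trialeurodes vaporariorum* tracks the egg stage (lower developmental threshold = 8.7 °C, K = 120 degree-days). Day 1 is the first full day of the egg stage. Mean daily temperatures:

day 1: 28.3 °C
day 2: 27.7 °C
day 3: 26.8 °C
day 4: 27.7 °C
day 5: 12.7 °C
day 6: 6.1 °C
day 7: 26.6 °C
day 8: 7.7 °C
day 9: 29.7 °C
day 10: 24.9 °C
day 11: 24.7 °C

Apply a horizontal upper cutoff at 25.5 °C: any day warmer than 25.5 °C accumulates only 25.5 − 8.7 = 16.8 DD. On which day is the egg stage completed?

Daily DD above 8.7 °C (capped at 16.8): 16.8, 16.8, 16.8, 16.8, 4.0, 0.0, 16.8, 0.0, 16.8, 16.2, 16.0.
Cumulative: 16.8, 33.6, 50.4, 67.2, 71.2, 71.2, 88.0, 88.0, 104.8, 121.0, 137.0.
The total first reaches 120 DD on day 10.

day 10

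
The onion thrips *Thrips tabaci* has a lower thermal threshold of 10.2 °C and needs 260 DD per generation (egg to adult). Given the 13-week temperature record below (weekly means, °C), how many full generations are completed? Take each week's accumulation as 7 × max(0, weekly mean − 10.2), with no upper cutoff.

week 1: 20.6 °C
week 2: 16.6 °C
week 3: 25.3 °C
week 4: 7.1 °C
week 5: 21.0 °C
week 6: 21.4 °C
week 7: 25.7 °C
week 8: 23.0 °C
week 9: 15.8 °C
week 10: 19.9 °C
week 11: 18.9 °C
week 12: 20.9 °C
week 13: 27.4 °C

Weekly DD (7 × max(0, T̄ − 10.2)): 72.8, 44.8, 105.7, 0.0, 75.6, 78.4, 108.5, 89.6, 39.2, 67.9, 60.9, 74.9, 120.4.
Season total = 938.7 DD.
Complete generations = ⌊938.7 / 260⌋ = 3.

3 generations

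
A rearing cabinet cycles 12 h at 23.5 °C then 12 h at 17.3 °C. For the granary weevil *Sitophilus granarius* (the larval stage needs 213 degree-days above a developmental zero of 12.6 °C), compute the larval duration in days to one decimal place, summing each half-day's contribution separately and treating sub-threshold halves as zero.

Day half: max(0, 23.5 − 12.6) × 0.5 = 10.9 × 0.5 = 5.45 DD.
Night half: max(0, 17.3 − 12.6) × 0.5 = 4.7 × 0.5 = 2.35 DD.
Per 24 h: 7.80 DD/day.
Duration = 213 / 7.80 = 27.308 ≈ 27.3 days.

27.3 days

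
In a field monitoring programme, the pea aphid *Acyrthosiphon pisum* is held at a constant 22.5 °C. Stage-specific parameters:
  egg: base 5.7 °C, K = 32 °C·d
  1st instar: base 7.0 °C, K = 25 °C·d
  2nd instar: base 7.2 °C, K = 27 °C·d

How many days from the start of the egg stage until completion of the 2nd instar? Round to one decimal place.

egg: 32 / (22.5 − 5.7) = 32 / 16.8 = 1.905 d.
1st instar: 25 / (22.5 − 7.0) = 25 / 15.5 = 1.613 d.
2nd instar: 27 / (22.5 − 7.2) = 27 / 15.3 = 1.765 d.
Sum = 5.282 ≈ 5.3 days.

5.3 days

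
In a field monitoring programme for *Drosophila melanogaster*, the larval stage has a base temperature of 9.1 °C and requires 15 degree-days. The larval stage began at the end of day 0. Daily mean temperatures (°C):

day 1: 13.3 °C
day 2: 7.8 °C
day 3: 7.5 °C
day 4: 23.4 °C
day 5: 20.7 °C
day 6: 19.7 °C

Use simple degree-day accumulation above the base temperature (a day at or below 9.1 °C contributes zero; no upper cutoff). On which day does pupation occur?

Daily DD above 9.1 °C: 4.2, 0.0, 0.0, 14.3, 11.6, 10.6.
Cumulative: 4.2, 4.2, 4.2, 18.5, 30.1, 40.7.
The total first reaches 15 DD on day 4.

day 4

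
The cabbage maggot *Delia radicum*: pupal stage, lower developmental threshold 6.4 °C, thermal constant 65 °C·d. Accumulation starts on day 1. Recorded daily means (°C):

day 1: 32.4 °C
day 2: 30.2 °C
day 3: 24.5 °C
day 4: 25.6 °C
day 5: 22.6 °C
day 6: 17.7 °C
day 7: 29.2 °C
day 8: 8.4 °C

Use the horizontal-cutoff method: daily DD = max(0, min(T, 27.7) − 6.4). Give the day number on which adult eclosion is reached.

Daily DD above 6.4 °C (capped at 21.3): 21.3, 21.3, 18.1, 19.2, 16.2, 11.3, 21.3, 2.0.
Cumulative: 21.3, 42.6, 60.7, 79.9, 96.1, 107.4, 128.7, 130.7.
The total first reaches 65 DD on day 4.

day 4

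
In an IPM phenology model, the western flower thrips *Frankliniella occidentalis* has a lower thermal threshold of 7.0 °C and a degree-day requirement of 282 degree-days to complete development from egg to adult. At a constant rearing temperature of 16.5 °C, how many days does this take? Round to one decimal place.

Daily accumulation = 16.5 − 7.0 = 9.5 DD/day.
Duration = 282 / 9.5 = 29.684 ≈ 29.7 days.

29.7 days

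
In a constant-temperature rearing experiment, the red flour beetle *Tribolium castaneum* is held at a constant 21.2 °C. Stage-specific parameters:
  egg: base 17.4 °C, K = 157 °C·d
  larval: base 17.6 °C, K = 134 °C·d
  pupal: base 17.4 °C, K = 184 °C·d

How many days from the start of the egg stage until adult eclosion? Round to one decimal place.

egg: 157 / (21.2 − 17.4) = 157 / 3.8 = 41.316 d.
larval: 134 / (21.2 − 17.6) = 134 / 3.6 = 37.222 d.
pupal: 184 / (21.2 − 17.4) = 184 / 3.8 = 48.421 d.
Sum = 126.959 ≈ 127.0 days.

127.0 days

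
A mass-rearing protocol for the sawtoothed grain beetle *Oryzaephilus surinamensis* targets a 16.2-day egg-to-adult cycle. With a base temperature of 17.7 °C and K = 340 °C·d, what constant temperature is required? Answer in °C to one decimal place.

38.7 °C

Required daily accumulation = 340 / 16.2 = 20.988 DD/day.
T = T_base + 20.988 = 17.7 + 20.988 = 38.688 ≈ 38.7 °C.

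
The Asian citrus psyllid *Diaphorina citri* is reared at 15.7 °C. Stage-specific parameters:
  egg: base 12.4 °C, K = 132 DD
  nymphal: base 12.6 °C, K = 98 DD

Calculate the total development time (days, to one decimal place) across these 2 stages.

egg: 132 / (15.7 − 12.4) = 132 / 3.3 = 40.000 d.
nymphal: 98 / (15.7 − 12.6) = 98 / 3.1 = 31.613 d.
Sum = 71.613 ≈ 71.6 days.

71.6 days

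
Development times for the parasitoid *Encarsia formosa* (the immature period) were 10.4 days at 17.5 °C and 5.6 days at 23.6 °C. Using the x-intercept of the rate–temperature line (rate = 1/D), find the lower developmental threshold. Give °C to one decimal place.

10.4 °C

Equal thermal constants: D₁(T₁ − T_b) = D₂(T₂ − T_b).
10.4·(17.5 − T_b) = 5.6·(23.6 − T_b)
T_b = (10.4·17.5 − 5.6·23.6) / (10.4 − 5.6) = 49.84 / 4.8 = 10.383 °C ≈ 10.4 °C.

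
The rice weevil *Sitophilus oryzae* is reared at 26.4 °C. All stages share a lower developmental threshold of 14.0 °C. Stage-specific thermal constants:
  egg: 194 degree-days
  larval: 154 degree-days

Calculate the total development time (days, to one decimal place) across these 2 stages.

Daily accumulation at 26.4 °C = 26.4 − 14.0 = 12.4 DD/day.
Total K = 194 + 154 = 348 DD.
Total duration = 348 / 12.4 = 28.065 ≈ 28.1 days.

28.1 days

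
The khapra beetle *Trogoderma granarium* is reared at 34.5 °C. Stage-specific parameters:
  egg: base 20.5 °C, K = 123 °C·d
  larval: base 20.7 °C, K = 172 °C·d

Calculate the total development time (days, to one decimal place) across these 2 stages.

21.2 days

egg: 123 / (34.5 − 20.5) = 123 / 14.0 = 8.786 d.
larval: 172 / (34.5 − 20.7) = 172 / 13.8 = 12.464 d.
Sum = 21.249 ≈ 21.2 days.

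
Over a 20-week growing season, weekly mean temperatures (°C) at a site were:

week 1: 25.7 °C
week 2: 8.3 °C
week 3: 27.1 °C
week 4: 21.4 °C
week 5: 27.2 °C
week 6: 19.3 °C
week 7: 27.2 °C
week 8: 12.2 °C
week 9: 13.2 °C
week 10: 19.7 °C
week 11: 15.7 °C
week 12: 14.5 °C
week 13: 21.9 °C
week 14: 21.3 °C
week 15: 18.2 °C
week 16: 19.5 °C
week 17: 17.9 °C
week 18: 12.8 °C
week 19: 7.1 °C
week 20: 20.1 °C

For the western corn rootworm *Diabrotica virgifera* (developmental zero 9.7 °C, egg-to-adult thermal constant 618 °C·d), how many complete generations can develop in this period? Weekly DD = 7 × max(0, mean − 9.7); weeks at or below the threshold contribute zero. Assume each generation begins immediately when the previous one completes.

2 generations

Weekly DD (7 × max(0, T̄ − 9.7)): 112.0, 0.0, 121.8, 81.9, 122.5, 67.2, 122.5, 17.5, 24.5, 70.0, 42.0, 33.6, 85.4, 81.2, 59.5, 68.6, 57.4, 21.7, 0.0, 72.8.
Season total = 1262.1 DD.
Complete generations = ⌊1262.1 / 618⌋ = 2.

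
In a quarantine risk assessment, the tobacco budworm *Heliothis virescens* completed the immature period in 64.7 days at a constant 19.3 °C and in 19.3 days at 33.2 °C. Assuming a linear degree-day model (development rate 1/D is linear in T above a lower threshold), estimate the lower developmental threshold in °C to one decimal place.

Linear rate model ⇒ the product D·(T − T_b) is constant across temperatures.
64.7·(19.3 − T_b) = 19.3·(33.2 − T_b)
T_b = (64.7·19.3 − 19.3·33.2) / (64.7 − 19.3) = 607.95 / 45.4 = 13.391 °C ≈ 13.4 °C.

13.4 °C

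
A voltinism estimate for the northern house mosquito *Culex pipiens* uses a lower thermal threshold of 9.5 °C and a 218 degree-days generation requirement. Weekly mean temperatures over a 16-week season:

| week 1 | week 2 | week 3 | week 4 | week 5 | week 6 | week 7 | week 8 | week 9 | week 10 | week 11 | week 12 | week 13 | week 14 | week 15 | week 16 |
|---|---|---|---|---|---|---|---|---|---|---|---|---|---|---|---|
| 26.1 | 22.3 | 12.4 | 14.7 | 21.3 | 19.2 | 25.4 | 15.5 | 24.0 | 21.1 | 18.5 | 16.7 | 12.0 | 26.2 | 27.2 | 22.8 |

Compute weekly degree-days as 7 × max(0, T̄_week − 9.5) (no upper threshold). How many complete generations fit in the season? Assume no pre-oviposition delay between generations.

5 generations

Weekly DD (7 × max(0, T̄ − 9.5)): 116.2, 89.6, 20.3, 36.4, 82.6, 67.9, 111.3, 42.0, 101.5, 81.2, 63.0, 50.4, 17.5, 116.9, 123.9, 93.1.
Season total = 1213.8 DD.
Complete generations = ⌊1213.8 / 218⌋ = 5.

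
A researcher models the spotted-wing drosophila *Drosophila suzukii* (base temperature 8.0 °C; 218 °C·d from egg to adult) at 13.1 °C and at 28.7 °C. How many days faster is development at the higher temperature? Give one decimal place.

32.2 days

At 13.1 °C: 218 / (13.1 − 8.0) = 218 / 5.1 = 42.745 d.
At 28.7 °C: 218 / (28.7 − 8.0) = 218 / 20.7 = 10.531 d.
Difference = |42.745 − 10.531| = 32.214 ≈ 32.2 days.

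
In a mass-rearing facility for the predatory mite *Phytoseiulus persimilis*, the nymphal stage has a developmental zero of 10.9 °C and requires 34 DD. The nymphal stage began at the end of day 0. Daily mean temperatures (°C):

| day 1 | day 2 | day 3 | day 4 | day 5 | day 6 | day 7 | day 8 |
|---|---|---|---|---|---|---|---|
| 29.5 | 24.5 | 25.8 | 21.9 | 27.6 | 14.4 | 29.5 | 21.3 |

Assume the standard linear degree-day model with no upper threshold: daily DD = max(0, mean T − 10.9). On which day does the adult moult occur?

Daily DD above 10.9 °C: 18.6, 13.6, 14.9, 11.0, 16.7, 3.5, 18.6, 10.4.
Cumulative: 18.6, 32.2, 47.1, 58.1, 74.8, 78.3, 96.9, 107.3.
The total first reaches 34 DD on day 3.

day 3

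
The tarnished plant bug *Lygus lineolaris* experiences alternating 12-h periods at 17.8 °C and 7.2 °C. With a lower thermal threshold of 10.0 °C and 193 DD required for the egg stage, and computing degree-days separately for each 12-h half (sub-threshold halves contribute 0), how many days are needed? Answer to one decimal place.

49.5 days

Day half: max(0, 17.8 − 10.0) × 0.5 = 7.8 × 0.5 = 3.90 DD.
Night half: max(0, 7.2 − 10.0) × 0.5 = 0.0 × 0.5 = 0.00 DD.
Per 24 h: 3.90 DD/day.
Duration = 193 / 3.90 = 49.487 ≈ 49.5 days.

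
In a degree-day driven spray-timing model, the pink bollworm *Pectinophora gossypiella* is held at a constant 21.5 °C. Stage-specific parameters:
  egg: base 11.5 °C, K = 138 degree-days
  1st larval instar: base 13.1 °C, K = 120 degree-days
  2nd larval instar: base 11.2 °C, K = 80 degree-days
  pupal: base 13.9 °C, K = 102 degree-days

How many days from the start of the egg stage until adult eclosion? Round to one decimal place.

egg: 138 / (21.5 − 11.5) = 138 / 10.0 = 13.800 d.
1st larval instar: 120 / (21.5 − 13.1) = 120 / 8.4 = 14.286 d.
2nd larval instar: 80 / (21.5 − 11.2) = 80 / 10.3 = 7.767 d.
pupal: 102 / (21.5 − 13.9) = 102 / 7.6 = 13.421 d.
Sum = 49.274 ≈ 49.3 days.

49.3 days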